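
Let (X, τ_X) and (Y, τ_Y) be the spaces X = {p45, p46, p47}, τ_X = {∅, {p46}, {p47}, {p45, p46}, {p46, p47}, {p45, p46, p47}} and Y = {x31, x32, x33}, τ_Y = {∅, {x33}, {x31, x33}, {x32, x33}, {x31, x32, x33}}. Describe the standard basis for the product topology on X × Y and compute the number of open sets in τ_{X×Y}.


Basis B = {∅ × ∅, {p46} × {x33}, {p47} × {x33}, {p45, p46} × {x33}, {p46} × {x31, x33}, {p46} × {x32, x33}, {p46, p47} × {x33}, {p47} × {x31, x33}, {p47} × {x32, x33}, {p45, p46, p47} × {x33}, {p46} × {x31, x32, x33}, {p47} × {x31, x32, x33}, {p45, p46} × {x31, x33}, {p45, p46} × {x32, x33}, {p46, p47} × {x31, x33}, {p46, p47} × {x32, x33}, {p45, p46} × {x31, x32, x33}, {p45, p46, p47} × {x31, x33}, {p45, p46, p47} × {x32, x33}, {p46, p47} × {x31, x32, x33}, {p45, p46, p47} × {x31, x32, x33}}; |τ_{X×Y}| = 70.

Enumerate products U × V with U ∈ τ_X, V ∈ τ_Y (deduplicated):
  ∅ × ∅ = {} (∅)
  {p46} × {x33} = {(p46,x33)}
  {p47} × {x33} = {(p47,x33)}
  {p45, p46} × {x33} = {(p45,x33), (p46,x33)}
  {p46} × {x31, x33} = {(p46,x31), (p46,x33)}
  {p46} × {x32, x33} = {(p46,x32), (p46,x33)}
  {p46, p47} × {x33} = {(p46,x33), (p47,x33)}
  {p47} × {x31, x33} = {(p47,x31), (p47,x33)}
  {p47} × {x32, x33} = {(p47,x32), (p47,x33)}
  {p45, p46, p47} × {x33} = {(p45,x33), (p46,x33), (p47,x33)}
  {p46} × {x31, x32, x33} = {(p46,x31), (p46,x32), (p46,x33)}
  {p47} × {x31, x32, x33} = {(p47,x31), (p47,x32), (p47,x33)}
  {p45, p46} × {x31, x33} = {(p45,x31), (p45,x33), (p46,x31), (p46,x33)}
  {p45, p46} × {x32, x33} = {(p45,x32), (p45,x33), (p46,x32), (p46,x33)}
  {p46, p47} × {x31, x33} = {(p46,x31), (p46,x33), (p47,x31), (p47,x33)}
  {p46, p47} × {x32, x33} = {(p46,x32), (p46,x33), (p47,x32), (p47,x33)}
  {p45, p46} × {x31, x32, x33} = {(p45,x31), (p45,x32), (p45,x33), (p46,x31), (p46,x32), (p46,x33)}
  {p45, p46, p47} × {x31, x33} = {(p45,x31), (p45,x33), (p46,x31), (p46,x33), (p47,x31), (p47,x33)}
  {p45, p46, p47} × {x32, x33} = {(p45,x32), (p45,x33), (p46,x32), (p46,x33), (p47,x32), (p47,x33)}
  {p46, p47} × {x31, x32, x33} = {(p46,x31), (p46,x32), (p46,x33), (p47,x31), (p47,x32), (p47,x33)}
  {p45, p46, p47} × {x31, x32, x33} = {(p45,x31), (p45,x32), (p45,x33), (p46,x31), (p46,x32), (p46,x33), (p47,x31), (p47,x32), (p47,x33)}
These 21 distinct sets form the basis B.
Close under arbitrary unions to get τ_{X×Y}; counting gives |τ_{X×Y}| = 70.


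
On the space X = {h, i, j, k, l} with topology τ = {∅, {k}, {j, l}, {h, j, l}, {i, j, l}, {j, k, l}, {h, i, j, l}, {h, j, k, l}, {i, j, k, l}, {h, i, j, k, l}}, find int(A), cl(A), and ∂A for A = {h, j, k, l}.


int(A) = {h, j, k, l}, cl(A) = {h, i, j, k, l}, ∂A = {i}.

Closed sets in (X, τ) are complements of opens:
  closed(X, τ) = {∅, {h}, {i}, {k}, {h, i}, {h, k}, {i, k}, {h, i, k}, {h, i, j, l}, {h, i, j, k, l}}.
int(A) = ⋃ {U ∈ τ : U ⊆ A}. Opens contained in A: ∅, {k}, {j, l}, {h, j, l}, {j, k, l}, {h, j, k, l}.
Taking the union of these: int(A) = {h, j, k, l}.
cl(A) = ⋂ {C closed : A ⊆ C}. Closed sets containing A: {h, i, j, k, l}.
Intersecting these: cl(A) = {h, i, j, k, l}.
∂A = cl(A) ∖ int(A) = {h, i, j, k, l} ∖ {h, j, k, l} = {i}.


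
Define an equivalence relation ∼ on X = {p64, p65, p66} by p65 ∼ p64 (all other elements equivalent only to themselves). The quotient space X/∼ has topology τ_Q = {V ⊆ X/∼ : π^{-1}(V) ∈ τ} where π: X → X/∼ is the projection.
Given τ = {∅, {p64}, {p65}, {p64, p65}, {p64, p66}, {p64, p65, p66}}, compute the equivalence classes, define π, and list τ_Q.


X/∼ = {[p64=p65], [p66]}; |τ_Q| = 3.

Equivalence classes: [p64=p65], [p66].
Quotient map π: X → X/∼ sends p64 ↦ [p64=p65], p65 ↦ [p64=p65], p66 ↦ [p66].
For each subset V ⊆ X/∼, compute π^{-1}(V) ⊆ X and check whether π^{-1}(V) ∈ τ. V is open in τ_Q iff π^{-1}(V) ∈ τ.
  V = {}: π^{-1}(V) = ∅ ∈ τ ✓.
  V = {[p64=p65]}: π^{-1}(V) = {p64, p65} ∈ τ ✓.
  V = {[p66]}: π^{-1}(V) = {p66} ∉ τ ✗.
  V = {[p64=p65], [p66]}: π^{-1}(V) = {p64, p65, p66} ∈ τ ✓.
Open sets in the quotient: τ_Q = {{}, {[p64=p65]}, {[p64=p65], [p66]}} (3 elements).


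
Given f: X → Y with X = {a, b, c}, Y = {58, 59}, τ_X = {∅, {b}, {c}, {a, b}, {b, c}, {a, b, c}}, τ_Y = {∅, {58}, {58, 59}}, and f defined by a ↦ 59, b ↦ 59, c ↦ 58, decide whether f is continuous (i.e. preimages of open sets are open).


f IS continuous.

Compute f^{-1}(U) for each U ∈ τ_Y:
  U = ∅: f^{-1}(U) = ∅ ∈ τ_X ✓.
  U = {58}: f^{-1}(U) = {c} ∈ τ_X ✓.
  U = {58, 59}: f^{-1}(U) = {a, b, c} ∈ τ_X ✓.
Every preimage lies in τ_X, so f IS continuous.


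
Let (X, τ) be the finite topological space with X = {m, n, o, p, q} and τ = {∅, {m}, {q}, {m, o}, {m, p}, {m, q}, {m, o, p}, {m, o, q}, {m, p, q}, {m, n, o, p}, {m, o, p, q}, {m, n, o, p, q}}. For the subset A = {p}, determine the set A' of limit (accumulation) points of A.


A' = {n}

For each x ∈ X, list the open sets U ∈ τ with x ∈ U, then check whether U ∩ (A ∖ {x}) ≠ ∅ for every such U.
  x = m: open {m} ∋ x has {m} ∩ (A ∖ {m}) = ∅, so x is NOT a limit point.
  x = n: opens ∋ x are {m, n, o, p}, {m, n, o, p, q}; each meets A ∖ {n}, so x IS a limit point.
  x = o: open {m, o} ∋ x has {m, o} ∩ (A ∖ {o}) = ∅, so x is NOT a limit point.
  x = p: open {m, p} ∋ x has {m, p} ∩ (A ∖ {p}) = ∅, so x is NOT a limit point.
  x = q: open {q} ∋ x has {q} ∩ (A ∖ {q}) = ∅, so x is NOT a limit point.
Collecting: A' = {n}.


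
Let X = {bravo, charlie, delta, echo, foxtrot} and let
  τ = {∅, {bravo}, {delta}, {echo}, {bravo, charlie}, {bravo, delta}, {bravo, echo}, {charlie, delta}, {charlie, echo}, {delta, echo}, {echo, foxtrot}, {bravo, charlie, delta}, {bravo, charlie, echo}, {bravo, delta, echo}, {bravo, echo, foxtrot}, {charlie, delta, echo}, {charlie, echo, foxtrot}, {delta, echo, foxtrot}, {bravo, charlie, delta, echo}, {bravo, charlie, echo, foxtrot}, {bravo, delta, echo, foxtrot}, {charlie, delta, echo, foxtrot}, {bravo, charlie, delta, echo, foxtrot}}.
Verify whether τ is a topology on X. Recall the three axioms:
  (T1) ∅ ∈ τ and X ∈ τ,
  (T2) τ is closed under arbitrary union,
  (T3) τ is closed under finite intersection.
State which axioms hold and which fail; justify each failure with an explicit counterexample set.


τ is NOT a topology on X.

Axiom (T1): ∅ ∈ τ? Yes; X ∈ τ? Yes.
Axiom (T2/T3): check pairwise unions and intersections of members of τ.
Counterexample for (T3): {bravo, charlie} ∩ {charlie, delta} = {charlie} ∉ τ. Therefore τ is NOT a topology.


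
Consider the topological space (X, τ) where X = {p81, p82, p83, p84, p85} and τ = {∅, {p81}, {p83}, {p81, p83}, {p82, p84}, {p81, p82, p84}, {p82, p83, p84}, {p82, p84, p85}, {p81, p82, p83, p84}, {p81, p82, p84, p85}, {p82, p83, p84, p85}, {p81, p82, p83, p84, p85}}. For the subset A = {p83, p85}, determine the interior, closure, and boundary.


int(A) = {p83}, cl(A) = {p83, p85}, ∂A = {p85}.

Closed sets in (X, τ) are complements of opens:
  closed(X, τ) = {∅, {p81}, {p83}, {p85}, {p81, p83}, {p81, p85}, {p83, p85}, {p81, p83, p85}, {p82, p84, p85}, {p81, p82, p84, p85}, {p82, p83, p84, p85}, {p81, p82, p83, p84, p85}}.
int(A) = ⋃ {U ∈ τ : U ⊆ A}. Opens contained in A: ∅, {p83}.
Taking the union of these: int(A) = {p83}.
cl(A) = ⋂ {C closed : A ⊆ C}. Closed sets containing A: {p83, p85}, {p81, p83, p85}, {p82, p83, p84, p85}, {p81, p82, p83, p84, p85}.
Intersecting these: cl(A) = {p83, p85}.
∂A = cl(A) ∖ int(A) = {p83, p85} ∖ {p83} = {p85}.


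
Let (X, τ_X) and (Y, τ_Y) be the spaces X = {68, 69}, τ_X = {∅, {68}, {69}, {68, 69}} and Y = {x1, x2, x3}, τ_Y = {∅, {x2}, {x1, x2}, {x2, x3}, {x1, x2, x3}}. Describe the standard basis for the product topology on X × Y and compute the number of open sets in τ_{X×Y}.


Basis B = {∅ × ∅, {68} × {x2}, {69} × {x2}, {68} × {x1, x2}, {68} × {x2, x3}, {68, 69} × {x2}, {69} × {x1, x2}, {69} × {x2, x3}, {68} × {x1, x2, x3}, {69} × {x1, x2, x3}, {68, 69} × {x1, x2}, {68, 69} × {x2, x3}, {68, 69} × {x1, x2, x3}}; |τ_{X×Y}| = 25.

Enumerate products U × V with U ∈ τ_X, V ∈ τ_Y (deduplicated):
  ∅ × ∅ = {} (∅)
  {68} × {x2} = {(68,x2)}
  {69} × {x2} = {(69,x2)}
  {68} × {x1, x2} = {(68,x1), (68,x2)}
  {68} × {x2, x3} = {(68,x2), (68,x3)}
  {68, 69} × {x2} = {(68,x2), (69,x2)}
  {69} × {x1, x2} = {(69,x1), (69,x2)}
  {69} × {x2, x3} = {(69,x2), (69,x3)}
  {68} × {x1, x2, x3} = {(68,x1), (68,x2), (68,x3)}
  {69} × {x1, x2, x3} = {(69,x1), (69,x2), (69,x3)}
  {68, 69} × {x1, x2} = {(68,x1), (68,x2), (69,x1), (69,x2)}
  {68, 69} × {x2, x3} = {(68,x2), (68,x3), (69,x2), (69,x3)}
  {68, 69} × {x1, x2, x3} = {(68,x1), (68,x2), (68,x3), (69,x1), (69,x2), (69,x3)}
These 13 distinct sets form the basis B.
Close under arbitrary unions to get τ_{X×Y}; counting gives |τ_{X×Y}| = 25.


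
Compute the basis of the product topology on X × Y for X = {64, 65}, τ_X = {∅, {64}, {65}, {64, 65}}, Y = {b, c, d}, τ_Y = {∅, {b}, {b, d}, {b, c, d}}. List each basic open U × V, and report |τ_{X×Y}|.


Basis B = {∅ × ∅, {64} × {b}, {65} × {b}, {64} × {b, d}, {64, 65} × {b}, {65} × {b, d}, {64} × {b, c, d}, {65} × {b, c, d}, {64, 65} × {b, d}, {64, 65} × {b, c, d}}; |τ_{X×Y}| = 16.

Enumerate products U × V with U ∈ τ_X, V ∈ τ_Y (deduplicated):
  ∅ × ∅ = {} (∅)
  {64} × {b} = {(64,b)}
  {65} × {b} = {(65,b)}
  {64} × {b, d} = {(64,b), (64,d)}
  {64, 65} × {b} = {(64,b), (65,b)}
  {65} × {b, d} = {(65,b), (65,d)}
  {64} × {b, c, d} = {(64,b), (64,c), (64,d)}
  {65} × {b, c, d} = {(65,b), (65,c), (65,d)}
  {64, 65} × {b, d} = {(64,b), (64,d), (65,b), (65,d)}
  {64, 65} × {b, c, d} = {(64,b), (64,c), (64,d), (65,b), (65,c), (65,d)}
These 10 distinct sets form the basis B.
Close under arbitrary unions to get τ_{X×Y}; counting gives |τ_{X×Y}| = 16.


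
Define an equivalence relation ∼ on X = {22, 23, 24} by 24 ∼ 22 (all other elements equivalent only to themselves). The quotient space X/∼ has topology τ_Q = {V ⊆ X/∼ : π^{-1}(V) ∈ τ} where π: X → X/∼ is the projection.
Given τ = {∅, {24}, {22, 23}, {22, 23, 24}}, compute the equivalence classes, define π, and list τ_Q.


X/∼ = {[22=24], [23]}; |τ_Q| = 2.

Equivalence classes: [22=24], [23].
Quotient map π: X → X/∼ sends 22 ↦ [22=24], 23 ↦ [23], 24 ↦ [22=24].
For each subset V ⊆ X/∼, compute π^{-1}(V) ⊆ X and check whether π^{-1}(V) ∈ τ. V is open in τ_Q iff π^{-1}(V) ∈ τ.
  V = {}: π^{-1}(V) = ∅ ∈ τ ✓.
  V = {[22=24]}: π^{-1}(V) = {22, 24} ∉ τ ✗.
  V = {[23]}: π^{-1}(V) = {23} ∉ τ ✗.
  V = {[22=24], [23]}: π^{-1}(V) = {22, 23, 24} ∈ τ ✓.
Open sets in the quotient: τ_Q = {{}, {[22=24], [23]}} (2 elements).


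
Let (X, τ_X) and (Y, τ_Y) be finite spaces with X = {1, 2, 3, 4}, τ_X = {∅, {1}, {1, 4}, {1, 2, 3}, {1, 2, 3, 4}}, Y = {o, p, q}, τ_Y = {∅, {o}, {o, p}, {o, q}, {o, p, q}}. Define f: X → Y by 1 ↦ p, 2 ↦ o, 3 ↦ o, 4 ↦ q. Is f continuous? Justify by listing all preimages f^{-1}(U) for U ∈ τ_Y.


f is NOT continuous.

Compute f^{-1}(U) for each U ∈ τ_Y:
  U = ∅: f^{-1}(U) = ∅ ∈ τ_X ✓.
  U = {o}: f^{-1}(U) = {2, 3} ∉ τ_X ✗.
  U = {o, p}: f^{-1}(U) = {1, 2, 3} ∈ τ_X ✓.
  U = {o, q}: f^{-1}(U) = {2, 3, 4} ∉ τ_X ✗.
  U = {o, p, q}: f^{-1}(U) = {1, 2, 3, 4} ∈ τ_X ✓.
Found U = {o} with f^{-1}(U) = {2, 3} not in τ_X. Therefore f is NOT continuous.


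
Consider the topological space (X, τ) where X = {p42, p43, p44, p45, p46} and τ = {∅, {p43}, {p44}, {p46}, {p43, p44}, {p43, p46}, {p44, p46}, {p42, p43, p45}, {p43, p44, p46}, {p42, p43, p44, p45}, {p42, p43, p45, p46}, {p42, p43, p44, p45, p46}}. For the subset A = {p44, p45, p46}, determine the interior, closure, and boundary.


int(A) = {p44, p46}, cl(A) = {p42, p44, p45, p46}, ∂A = {p42, p45}.

Closed sets in (X, τ) are complements of opens:
  closed(X, τ) = {∅, {p44}, {p46}, {p42, p45}, {p44, p46}, {p42, p43, p45}, {p42, p44, p45}, {p42, p45, p46}, {p42, p43, p44, p45}, {p42, p43, p45, p46}, {p42, p44, p45, p46}, {p42, p43, p44, p45, p46}}.
int(A) = ⋃ {U ∈ τ : U ⊆ A}. Opens contained in A: ∅, {p44}, {p46}, {p44, p46}.
Taking the union of these: int(A) = {p44, p46}.
cl(A) = ⋂ {C closed : A ⊆ C}. Closed sets containing A: {p42, p44, p45, p46}, {p42, p43, p44, p45, p46}.
Intersecting these: cl(A) = {p42, p44, p45, p46}.
∂A = cl(A) ∖ int(A) = {p42, p44, p45, p46} ∖ {p44, p46} = {p42, p45}.


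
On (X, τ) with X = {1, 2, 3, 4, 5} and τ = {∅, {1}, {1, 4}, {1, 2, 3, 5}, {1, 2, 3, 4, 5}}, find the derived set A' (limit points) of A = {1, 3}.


A' = {2, 3, 4, 5}

For each x ∈ X, list the open sets U ∈ τ with x ∈ U, then check whether U ∩ (A ∖ {x}) ≠ ∅ for every such U.
  x = 1: open {1} ∋ x has {1} ∩ (A ∖ {1}) = ∅, so x is NOT a limit point.
  x = 2: opens ∋ x are {1, 2, 3, 5}, {1, 2, 3, 4, 5}; each meets A ∖ {2}, so x IS a limit point.
  x = 3: opens ∋ x are {1, 2, 3, 5}, {1, 2, 3, 4, 5}; each meets A ∖ {3}, so x IS a limit point.
  x = 4: opens ∋ x are {1, 4}, {1, 2, 3, 4, 5}; each meets A ∖ {4}, so x IS a limit point.
  x = 5: opens ∋ x are {1, 2, 3, 5}, {1, 2, 3, 4, 5}; each meets A ∖ {5}, so x IS a limit point.
Collecting: A' = {2, 3, 4, 5}.


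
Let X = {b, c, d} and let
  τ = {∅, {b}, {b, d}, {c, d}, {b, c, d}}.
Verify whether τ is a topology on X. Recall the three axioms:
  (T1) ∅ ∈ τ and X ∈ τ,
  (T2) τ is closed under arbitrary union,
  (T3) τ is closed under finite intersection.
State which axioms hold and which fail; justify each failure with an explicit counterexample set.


τ is NOT a topology on X.

Axiom (T1): ∅ ∈ τ? Yes; X ∈ τ? Yes.
Axiom (T2/T3): check pairwise unions and intersections of members of τ.
Counterexample for (T3): {b, d} ∩ {c, d} = {d} ∉ τ. Therefore τ is NOT a topology.


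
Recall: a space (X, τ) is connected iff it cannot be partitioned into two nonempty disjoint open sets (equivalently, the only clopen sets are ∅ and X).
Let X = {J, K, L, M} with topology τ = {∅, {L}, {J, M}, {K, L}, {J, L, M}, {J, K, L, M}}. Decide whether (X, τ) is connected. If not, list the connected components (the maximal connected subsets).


(X, τ) is disconnected; components = [{J, M}, {K, L}].

Find clopen sets (U ∈ τ with X ∖ U ∈ τ):
  U = ∅, X ∖ U = {J, K, L, M} — both open, so U is clopen.
  U = {J, M}, X ∖ U = {K, L} — both open, so U is clopen.
  U = {K, L}, X ∖ U = {J, M} — both open, so U is clopen.
  U = {J, K, L, M}, X ∖ U = ∅ — both open, so U is clopen.
Nontrivial clopen(s) exist: e.g. {K, L}. So (X, τ) is disconnected.
Compute connected components by grouping points that agree on all clopens:
  component: {J, M}
  component: {K, L}


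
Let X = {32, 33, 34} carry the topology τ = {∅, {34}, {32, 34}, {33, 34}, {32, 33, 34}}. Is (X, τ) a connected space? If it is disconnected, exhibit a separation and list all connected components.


(X, τ) is connected.

Find clopen sets (U ∈ τ with X ∖ U ∈ τ):
  U = ∅, X ∖ U = {32, 33, 34} — both open, so U is clopen.
  U = {32, 33, 34}, X ∖ U = ∅ — both open, so U is clopen.
Only trivial clopens (∅ and X) exist, so (X, τ) is connected.
Compute connected components by grouping points that agree on all clopens:
  component: {32, 33, 34}


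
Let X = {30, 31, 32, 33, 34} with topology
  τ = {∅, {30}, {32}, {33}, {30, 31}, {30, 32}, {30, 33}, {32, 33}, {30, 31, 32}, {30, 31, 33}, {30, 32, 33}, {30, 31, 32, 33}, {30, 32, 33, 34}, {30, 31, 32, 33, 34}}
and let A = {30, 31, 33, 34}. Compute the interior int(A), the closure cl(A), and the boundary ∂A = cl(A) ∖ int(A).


int(A) = {30, 31, 33}, cl(A) = {30, 31, 33, 34}, ∂A = {34}.

Closed sets in (X, τ) are complements of opens:
  closed(X, τ) = {∅, {31}, {34}, {31, 34}, {32, 34}, {33, 34}, {30, 31, 34}, {31, 32, 34}, {31, 33, 34}, {32, 33, 34}, {30, 31, 32, 34}, {30, 31, 33, 34}, {31, 32, 33, 34}, {30, 31, 32, 33, 34}}.
int(A) = ⋃ {U ∈ τ : U ⊆ A}. Opens contained in A: ∅, {30}, {33}, {30, 31}, {30, 33}, {30, 31, 33}.
Taking the union of these: int(A) = {30, 31, 33}.
cl(A) = ⋂ {C closed : A ⊆ C}. Closed sets containing A: {30, 31, 33, 34}, {30, 31, 32, 33, 34}.
Intersecting these: cl(A) = {30, 31, 33, 34}.
∂A = cl(A) ∖ int(A) = {30, 31, 33, 34} ∖ {30, 31, 33} = {34}.


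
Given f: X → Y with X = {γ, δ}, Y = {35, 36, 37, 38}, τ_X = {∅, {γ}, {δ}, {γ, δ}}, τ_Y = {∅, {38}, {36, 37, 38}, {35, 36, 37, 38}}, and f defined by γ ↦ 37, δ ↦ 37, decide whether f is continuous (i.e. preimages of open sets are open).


f IS continuous.

Compute f^{-1}(U) for each U ∈ τ_Y:
  U = ∅: f^{-1}(U) = ∅ ∈ τ_X ✓.
  U = {38}: f^{-1}(U) = ∅ ∈ τ_X ✓.
  U = {36, 37, 38}: f^{-1}(U) = {γ, δ} ∈ τ_X ✓.
  U = {35, 36, 37, 38}: f^{-1}(U) = {γ, δ} ∈ τ_X ✓.
Every preimage lies in τ_X, so f IS continuous.


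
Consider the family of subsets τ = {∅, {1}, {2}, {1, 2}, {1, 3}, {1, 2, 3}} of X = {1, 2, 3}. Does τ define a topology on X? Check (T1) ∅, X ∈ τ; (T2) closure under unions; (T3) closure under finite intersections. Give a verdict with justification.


τ IS a topology on X.

Axiom (T1): ∅ ∈ τ? Yes; X ∈ τ? Yes.
Axiom (T2/T3): check pairwise unions and intersections of members of τ.
All pairwise intersections and unions checked — each lies in τ. Therefore τ satisfies (T1), (T2), (T3): it IS a topology on X.


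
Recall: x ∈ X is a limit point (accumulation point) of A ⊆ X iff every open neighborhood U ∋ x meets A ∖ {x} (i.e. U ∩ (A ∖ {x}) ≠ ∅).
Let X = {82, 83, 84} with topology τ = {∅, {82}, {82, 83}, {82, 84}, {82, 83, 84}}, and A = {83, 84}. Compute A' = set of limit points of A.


A' = ∅

For each x ∈ X, list the open sets U ∈ τ with x ∈ U, then check whether U ∩ (A ∖ {x}) ≠ ∅ for every such U.
  x = 82: open {82} ∋ x has {82} ∩ (A ∖ {82}) = ∅, so x is NOT a limit point.
  x = 83: open {82, 83} ∋ x has {82, 83} ∩ (A ∖ {83}) = ∅, so x is NOT a limit point.
  x = 84: open {82, 84} ∋ x has {82, 84} ∩ (A ∖ {84}) = ∅, so x is NOT a limit point.
Collecting: A' = ∅.


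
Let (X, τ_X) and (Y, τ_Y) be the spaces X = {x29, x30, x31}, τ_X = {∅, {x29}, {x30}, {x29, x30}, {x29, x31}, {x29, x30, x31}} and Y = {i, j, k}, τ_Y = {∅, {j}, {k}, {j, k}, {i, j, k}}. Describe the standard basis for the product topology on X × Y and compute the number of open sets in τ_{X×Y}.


Basis B = {∅ × ∅, {x29} × {j}, {x29} × {k}, {x30} × {j}, {x30} × {k}, {x29} × {j, k}, {x29, x30} × {j}, {x29, x31} × {j}, {x29, x30} × {k}, {x29, x31} × {k}, {x30} × {j, k}, {x29} × {i, j, k}, {x29, x30, x31} × {j}, {x29, x30, x31} × {k}, {x30} × {i, j, k}, {x29, x30} × {j, k}, {x29, x31} × {j, k}, {x29, x30} × {i, j, k}, {x29, x31} × {i, j, k}, {x29, x30, x31} × {j, k}, {x29, x30, x31} × {i, j, k}}; |τ_{X×Y}| = 70.

Enumerate products U × V with U ∈ τ_X, V ∈ τ_Y (deduplicated):
  ∅ × ∅ = {} (∅)
  {x29} × {j} = {(x29,j)}
  {x29} × {k} = {(x29,k)}
  {x30} × {j} = {(x30,j)}
  {x30} × {k} = {(x30,k)}
  {x29} × {j, k} = {(x29,j), (x29,k)}
  {x29, x30} × {j} = {(x29,j), (x30,j)}
  {x29, x31} × {j} = {(x29,j), (x31,j)}
  {x29, x30} × {k} = {(x29,k), (x30,k)}
  {x29, x31} × {k} = {(x29,k), (x31,k)}
  {x30} × {j, k} = {(x30,j), (x30,k)}
  {x29} × {i, j, k} = {(x29,i), (x29,j), (x29,k)}
  {x29, x30, x31} × {j} = {(x29,j), (x30,j), (x31,j)}
  {x29, x30, x31} × {k} = {(x29,k), (x30,k), (x31,k)}
  {x30} × {i, j, k} = {(x30,i), (x30,j), (x30,k)}
  {x29, x30} × {j, k} = {(x29,j), (x29,k), (x30,j), (x30,k)}
  {x29, x31} × {j, k} = {(x29,j), (x29,k), (x31,j), (x31,k)}
  {x29, x30} × {i, j, k} = {(x29,i), (x29,j), (x29,k), (x30,i), (x30,j), (x30,k)}
  {x29, x31} × {i, j, k} = {(x29,i), (x29,j), (x29,k), (x31,i), (x31,j), (x31,k)}
  {x29, x30, x31} × {j, k} = {(x29,j), (x29,k), (x30,j), (x30,k), (x31,j), (x31,k)}
  {x29, x30, x31} × {i, j, k} = {(x29,i), (x29,j), (x29,k), (x30,i), (x30,j), (x30,k), (x31,i), (x31,j), (x31,k)}
These 21 distinct sets form the basis B.
Close under arbitrary unions to get τ_{X×Y}; counting gives |τ_{X×Y}| = 70.


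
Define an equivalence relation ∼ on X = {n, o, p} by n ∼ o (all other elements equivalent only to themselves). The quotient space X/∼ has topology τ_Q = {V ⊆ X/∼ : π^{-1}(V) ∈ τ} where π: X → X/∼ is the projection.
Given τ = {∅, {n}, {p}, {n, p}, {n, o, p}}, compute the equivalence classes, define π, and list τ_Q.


X/∼ = {[n=o], [p]}; |τ_Q| = 3.

Equivalence classes: [n=o], [p].
Quotient map π: X → X/∼ sends n ↦ [n=o], o ↦ [n=o], p ↦ [p].
For each subset V ⊆ X/∼, compute π^{-1}(V) ⊆ X and check whether π^{-1}(V) ∈ τ. V is open in τ_Q iff π^{-1}(V) ∈ τ.
  V = {}: π^{-1}(V) = ∅ ∈ τ ✓.
  V = {[n=o]}: π^{-1}(V) = {n, o} ∉ τ ✗.
  V = {[p]}: π^{-1}(V) = {p} ∈ τ ✓.
  V = {[n=o], [p]}: π^{-1}(V) = {n, o, p} ∈ τ ✓.
Open sets in the quotient: τ_Q = {{}, {[p]}, {[n=o], [p]}} (3 elements).


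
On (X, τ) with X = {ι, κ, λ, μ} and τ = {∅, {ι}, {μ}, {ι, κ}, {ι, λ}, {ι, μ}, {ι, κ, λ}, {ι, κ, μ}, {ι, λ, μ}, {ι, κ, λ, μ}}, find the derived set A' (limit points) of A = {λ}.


A' = ∅

For each x ∈ X, list the open sets U ∈ τ with x ∈ U, then check whether U ∩ (A ∖ {x}) ≠ ∅ for every such U.
  x = ι: open {ι} ∋ x has {ι} ∩ (A ∖ {ι}) = ∅, so x is NOT a limit point.
  x = κ: open {ι, κ} ∋ x has {ι, κ} ∩ (A ∖ {κ}) = ∅, so x is NOT a limit point.
  x = λ: open {ι, λ} ∋ x has {ι, λ} ∩ (A ∖ {λ}) = ∅, so x is NOT a limit point.
  x = μ: open {μ} ∋ x has {μ} ∩ (A ∖ {μ}) = ∅, so x is NOT a limit point.
Collecting: A' = ∅.


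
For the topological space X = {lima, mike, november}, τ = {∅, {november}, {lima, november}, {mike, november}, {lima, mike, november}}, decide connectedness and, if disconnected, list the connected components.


(X, τ) is connected.

Find clopen sets (U ∈ τ with X ∖ U ∈ τ):
  U = ∅, X ∖ U = {lima, mike, november} — both open, so U is clopen.
  U = {lima, mike, november}, X ∖ U = ∅ — both open, so U is clopen.
Only trivial clopens (∅ and X) exist, so (X, τ) is connected.
Compute connected components by grouping points that agree on all clopens:
  component: {lima, mike, november}


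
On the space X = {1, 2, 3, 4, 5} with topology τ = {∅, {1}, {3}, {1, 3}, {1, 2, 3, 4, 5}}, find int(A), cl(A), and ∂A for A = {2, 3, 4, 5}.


int(A) = {3}, cl(A) = {2, 3, 4, 5}, ∂A = {2, 4, 5}.

Closed sets in (X, τ) are complements of opens:
  closed(X, τ) = {∅, {2, 4, 5}, {1, 2, 4, 5}, {2, 3, 4, 5}, {1, 2, 3, 4, 5}}.
int(A) = ⋃ {U ∈ τ : U ⊆ A}. Opens contained in A: ∅, {3}.
Taking the union of these: int(A) = {3}.
cl(A) = ⋂ {C closed : A ⊆ C}. Closed sets containing A: {2, 3, 4, 5}, {1, 2, 3, 4, 5}.
Intersecting these: cl(A) = {2, 3, 4, 5}.
∂A = cl(A) ∖ int(A) = {2, 3, 4, 5} ∖ {3} = {2, 4, 5}.


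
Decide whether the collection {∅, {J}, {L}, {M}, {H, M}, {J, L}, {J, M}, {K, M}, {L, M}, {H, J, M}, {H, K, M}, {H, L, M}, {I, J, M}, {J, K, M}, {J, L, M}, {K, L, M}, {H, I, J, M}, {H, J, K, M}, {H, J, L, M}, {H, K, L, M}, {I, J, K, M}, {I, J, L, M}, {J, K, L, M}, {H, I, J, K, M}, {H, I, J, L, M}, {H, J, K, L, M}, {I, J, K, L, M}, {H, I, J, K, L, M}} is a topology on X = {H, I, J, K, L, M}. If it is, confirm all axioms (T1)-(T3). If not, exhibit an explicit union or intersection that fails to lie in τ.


τ IS a topology on X.

Axiom (T1): ∅ ∈ τ? Yes; X ∈ τ? Yes.
Axiom (T2/T3): check pairwise unions and intersections of members of τ.
All pairwise intersections and unions checked — each lies in τ. Therefore τ satisfies (T1), (T2), (T3): it IS a topology on X.


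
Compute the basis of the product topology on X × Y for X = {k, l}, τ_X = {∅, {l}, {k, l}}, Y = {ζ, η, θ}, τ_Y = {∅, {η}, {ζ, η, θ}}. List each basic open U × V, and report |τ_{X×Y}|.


Basis B = {∅ × ∅, {l} × {η}, {k, l} × {η}, {l} × {ζ, η, θ}, {k, l} × {ζ, η, θ}}; |τ_{X×Y}| = 6.

Enumerate products U × V with U ∈ τ_X, V ∈ τ_Y (deduplicated):
  ∅ × ∅ = {} (∅)
  {l} × {η} = {(l,η)}
  {k, l} × {η} = {(k,η), (l,η)}
  {l} × {ζ, η, θ} = {(l,ζ), (l,η), (l,θ)}
  {k, l} × {ζ, η, θ} = {(k,ζ), (k,η), (k,θ), (l,ζ), (l,η), (l,θ)}
These 5 distinct sets form the basis B.
Close under arbitrary unions to get τ_{X×Y}; counting gives |τ_{X×Y}| = 6.


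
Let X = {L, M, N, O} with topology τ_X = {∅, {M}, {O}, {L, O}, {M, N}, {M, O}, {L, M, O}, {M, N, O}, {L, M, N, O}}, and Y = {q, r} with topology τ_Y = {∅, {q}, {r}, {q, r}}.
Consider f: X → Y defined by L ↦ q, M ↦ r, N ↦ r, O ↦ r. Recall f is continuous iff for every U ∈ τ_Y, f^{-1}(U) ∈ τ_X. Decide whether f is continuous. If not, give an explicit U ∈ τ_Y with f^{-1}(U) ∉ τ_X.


f is NOT continuous.

Compute f^{-1}(U) for each U ∈ τ_Y:
  U = ∅: f^{-1}(U) = ∅ ∈ τ_X ✓.
  U = {q}: f^{-1}(U) = {L} ∉ τ_X ✗.
  U = {r}: f^{-1}(U) = {M, N, O} ∈ τ_X ✓.
  U = {q, r}: f^{-1}(U) = {L, M, N, O} ∈ τ_X ✓.
Found U = {q} with f^{-1}(U) = {L} not in τ_X. Therefore f is NOT continuous.


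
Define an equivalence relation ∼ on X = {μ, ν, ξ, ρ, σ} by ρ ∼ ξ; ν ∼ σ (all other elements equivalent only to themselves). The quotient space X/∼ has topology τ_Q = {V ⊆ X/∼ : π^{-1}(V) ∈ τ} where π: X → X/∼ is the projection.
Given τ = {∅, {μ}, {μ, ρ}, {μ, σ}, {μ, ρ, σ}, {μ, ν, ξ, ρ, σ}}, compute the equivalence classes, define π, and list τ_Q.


X/∼ = {[μ], [ν=σ], [ξ=ρ]}; |τ_Q| = 3.

Equivalence classes: [μ], [ν=σ], [ξ=ρ].
Quotient map π: X → X/∼ sends μ ↦ [μ], ν ↦ [ν=σ], ξ ↦ [ξ=ρ], ρ ↦ [ξ=ρ], σ ↦ [ν=σ].
For each subset V ⊆ X/∼, compute π^{-1}(V) ⊆ X and check whether π^{-1}(V) ∈ τ. V is open in τ_Q iff π^{-1}(V) ∈ τ.
  V = {}: π^{-1}(V) = ∅ ∈ τ ✓.
  V = {[μ]}: π^{-1}(V) = {μ} ∈ τ ✓.
  V = {[ν=σ]}: π^{-1}(V) = {ν, σ} ∉ τ ✗.
  V = {[μ], [ν=σ]}: π^{-1}(V) = {μ, ν, σ} ∉ τ ✗.
  V = {[ξ=ρ]}: π^{-1}(V) = {ξ, ρ} ∉ τ ✗.
  V = {[μ], [ξ=ρ]}: π^{-1}(V) = {μ, ξ, ρ} ∉ τ ✗.
  V = {[ν=σ], [ξ=ρ]}: π^{-1}(V) = {ν, ξ, ρ, σ} ∉ τ ✗.
  V = {[μ], [ν=σ], [ξ=ρ]}: π^{-1}(V) = {μ, ν, ξ, ρ, σ} ∈ τ ✓.
Open sets in the quotient: τ_Q = {{}, {[μ]}, {[μ], [ν=σ], [ξ=ρ]}} (3 elements).


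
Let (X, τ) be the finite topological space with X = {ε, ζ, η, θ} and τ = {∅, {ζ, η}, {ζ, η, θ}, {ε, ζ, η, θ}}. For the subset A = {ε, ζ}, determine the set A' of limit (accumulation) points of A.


A' = {ε, η, θ}

For each x ∈ X, list the open sets U ∈ τ with x ∈ U, then check whether U ∩ (A ∖ {x}) ≠ ∅ for every such U.
  x = ε: opens ∋ x are {ε, ζ, η, θ}; each meets A ∖ {ε}, so x IS a limit point.
  x = ζ: open {ζ, η} ∋ x has {ζ, η} ∩ (A ∖ {ζ}) = ∅, so x is NOT a limit point.
  x = η: opens ∋ x are {ζ, η}, {ζ, η, θ}, {ε, ζ, η, θ}; each meets A ∖ {η}, so x IS a limit point.
  x = θ: opens ∋ x are {ζ, η, θ}, {ε, ζ, η, θ}; each meets A ∖ {θ}, so x IS a limit point.
Collecting: A' = {ε, η, θ}.


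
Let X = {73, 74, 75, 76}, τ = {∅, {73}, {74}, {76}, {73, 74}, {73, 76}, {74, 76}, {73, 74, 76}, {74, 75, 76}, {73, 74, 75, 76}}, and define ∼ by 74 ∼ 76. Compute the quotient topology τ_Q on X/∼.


X/∼ = {[73], [74=76], [75]}; |τ_Q| = 6.

Equivalence classes: [73], [74=76], [75].
Quotient map π: X → X/∼ sends 73 ↦ [73], 74 ↦ [74=76], 75 ↦ [75], 76 ↦ [74=76].
For each subset V ⊆ X/∼, compute π^{-1}(V) ⊆ X and check whether π^{-1}(V) ∈ τ. V is open in τ_Q iff π^{-1}(V) ∈ τ.
  V = {}: π^{-1}(V) = ∅ ∈ τ ✓.
  V = {[73]}: π^{-1}(V) = {73} ∈ τ ✓.
  V = {[74=76]}: π^{-1}(V) = {74, 76} ∈ τ ✓.
  V = {[73], [74=76]}: π^{-1}(V) = {73, 74, 76} ∈ τ ✓.
  V = {[75]}: π^{-1}(V) = {75} ∉ τ ✗.
  V = {[73], [75]}: π^{-1}(V) = {73, 75} ∉ τ ✗.
  V = {[74=76], [75]}: π^{-1}(V) = {74, 75, 76} ∈ τ ✓.
  V = {[73], [74=76], [75]}: π^{-1}(V) = {73, 74, 75, 76} ∈ τ ✓.
Open sets in the quotient: τ_Q = {{}, {[73]}, {[74=76]}, {[73], [74=76]}, {[74=76], [75]}, {[73], [74=76], [75]}} (6 elements).


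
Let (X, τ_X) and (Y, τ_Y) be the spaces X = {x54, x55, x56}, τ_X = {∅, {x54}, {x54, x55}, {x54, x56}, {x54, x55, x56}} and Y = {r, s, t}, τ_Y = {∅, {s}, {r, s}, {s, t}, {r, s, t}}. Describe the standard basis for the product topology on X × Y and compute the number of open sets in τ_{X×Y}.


Basis B = {∅ × ∅, {x54} × {s}, {x54} × {r, s}, {x54} × {s, t}, {x54, x55} × {s}, {x54, x56} × {s}, {x54} × {r, s, t}, {x54, x55, x56} × {s}, {x54, x55} × {r, s}, {x54, x56} × {r, s}, {x54, x55} × {s, t}, {x54, x56} × {s, t}, {x54, x55} × {r, s, t}, {x54, x56} × {r, s, t}, {x54, x55, x56} × {r, s}, {x54, x55, x56} × {s, t}, {x54, x55, x56} × {r, s, t}}; |τ_{X×Y}| = 48.

Enumerate products U × V with U ∈ τ_X, V ∈ τ_Y (deduplicated):
  ∅ × ∅ = {} (∅)
  {x54} × {s} = {(x54,s)}
  {x54} × {r, s} = {(x54,r), (x54,s)}
  {x54} × {s, t} = {(x54,s), (x54,t)}
  {x54, x55} × {s} = {(x54,s), (x55,s)}
  {x54, x56} × {s} = {(x54,s), (x56,s)}
  {x54} × {r, s, t} = {(x54,r), (x54,s), (x54,t)}
  {x54, x55, x56} × {s} = {(x54,s), (x55,s), (x56,s)}
  {x54, x55} × {r, s} = {(x54,r), (x54,s), (x55,r), (x55,s)}
  {x54, x56} × {r, s} = {(x54,r), (x54,s), (x56,r), (x56,s)}
  {x54, x55} × {s, t} = {(x54,s), (x54,t), (x55,s), (x55,t)}
  {x54, x56} × {s, t} = {(x54,s), (x54,t), (x56,s), (x56,t)}
  {x54, x55} × {r, s, t} = {(x54,r), (x54,s), (x54,t), (x55,r), (x55,s), (x55,t)}
  {x54, x56} × {r, s, t} = {(x54,r), (x54,s), (x54,t), (x56,r), (x56,s), (x56,t)}
  {x54, x55, x56} × {r, s} = {(x54,r), (x54,s), (x55,r), (x55,s), (x56,r), (x56,s)}
  {x54, x55, x56} × {s, t} = {(x54,s), (x54,t), (x55,s), (x55,t), (x56,s), (x56,t)}
  {x54, x55, x56} × {r, s, t} = {(x54,r), (x54,s), (x54,t), (x55,r), (x55,s), (x55,t), (x56,r), (x56,s), (x56,t)}
These 17 distinct sets form the basis B.
Close under arbitrary unions to get τ_{X×Y}; counting gives |τ_{X×Y}| = 48.


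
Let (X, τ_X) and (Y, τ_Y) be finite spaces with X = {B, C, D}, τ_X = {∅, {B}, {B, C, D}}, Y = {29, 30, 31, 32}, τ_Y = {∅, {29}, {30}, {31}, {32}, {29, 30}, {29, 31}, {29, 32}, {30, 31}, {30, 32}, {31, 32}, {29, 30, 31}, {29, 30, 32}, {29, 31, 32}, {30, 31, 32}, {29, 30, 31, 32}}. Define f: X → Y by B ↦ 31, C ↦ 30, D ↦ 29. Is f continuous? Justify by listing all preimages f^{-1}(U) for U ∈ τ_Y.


f is NOT continuous.

Compute f^{-1}(U) for each U ∈ τ_Y:
  U = ∅: f^{-1}(U) = ∅ ∈ τ_X ✓.
  U = {29}: f^{-1}(U) = {D} ∉ τ_X ✗.
  U = {30}: f^{-1}(U) = {C} ∉ τ_X ✗.
  U = {31}: f^{-1}(U) = {B} ∈ τ_X ✓.
  U = {32}: f^{-1}(U) = ∅ ∈ τ_X ✓.
  U = {29, 30}: f^{-1}(U) = {C, D} ∉ τ_X ✗.
  U = {29, 31}: f^{-1}(U) = {B, D} ∉ τ_X ✗.
  U = {29, 32}: f^{-1}(U) = {D} ∉ τ_X ✗.
  U = {30, 31}: f^{-1}(U) = {B, C} ∉ τ_X ✗.
  U = {30, 32}: f^{-1}(U) = {C} ∉ τ_X ✗.
  U = {31, 32}: f^{-1}(U) = {B} ∈ τ_X ✓.
  U = {29, 30, 31}: f^{-1}(U) = {B, C, D} ∈ τ_X ✓.
  U = {29, 30, 32}: f^{-1}(U) = {C, D} ∉ τ_X ✗.
  U = {29, 31, 32}: f^{-1}(U) = {B, D} ∉ τ_X ✗.
  U = {30, 31, 32}: f^{-1}(U) = {B, C} ∉ τ_X ✗.
  U = {29, 30, 31, 32}: f^{-1}(U) = {B, C, D} ∈ τ_X ✓.
Found U = {29} with f^{-1}(U) = {D} not in τ_X. Therefore f is NOT continuous.


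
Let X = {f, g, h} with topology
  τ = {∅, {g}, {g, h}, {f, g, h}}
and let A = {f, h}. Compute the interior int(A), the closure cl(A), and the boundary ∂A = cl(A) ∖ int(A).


int(A) = ∅, cl(A) = {f, h}, ∂A = {f, h}.

Closed sets in (X, τ) are complements of opens:
  closed(X, τ) = {∅, {f}, {f, h}, {f, g, h}}.
int(A) = ⋃ {U ∈ τ : U ⊆ A}. Opens contained in A: ∅.
Taking the union of these: int(A) = ∅.
cl(A) = ⋂ {C closed : A ⊆ C}. Closed sets containing A: {f, h}, {f, g, h}.
Intersecting these: cl(A) = {f, h}.
∂A = cl(A) ∖ int(A) = {f, h} ∖ ∅ = {f, h}.


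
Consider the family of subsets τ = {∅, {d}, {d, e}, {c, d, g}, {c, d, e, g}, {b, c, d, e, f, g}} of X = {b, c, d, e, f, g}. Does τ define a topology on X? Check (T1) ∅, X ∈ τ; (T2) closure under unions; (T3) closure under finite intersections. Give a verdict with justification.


τ IS a topology on X.

Axiom (T1): ∅ ∈ τ? Yes; X ∈ τ? Yes.
Axiom (T2/T3): check pairwise unions and intersections of members of τ.
All pairwise intersections and unions checked — each lies in τ. Therefore τ satisfies (T1), (T2), (T3): it IS a topology on X.


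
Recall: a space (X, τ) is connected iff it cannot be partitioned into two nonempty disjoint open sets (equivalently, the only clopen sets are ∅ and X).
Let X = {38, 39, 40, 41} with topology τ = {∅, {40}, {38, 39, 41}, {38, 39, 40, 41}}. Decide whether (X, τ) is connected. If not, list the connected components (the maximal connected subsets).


(X, τ) is disconnected; components = [{40}, {38, 39, 41}].

Find clopen sets (U ∈ τ with X ∖ U ∈ τ):
  U = ∅, X ∖ U = {38, 39, 40, 41} — both open, so U is clopen.
  U = {40}, X ∖ U = {38, 39, 41} — both open, so U is clopen.
  U = {38, 39, 41}, X ∖ U = {40} — both open, so U is clopen.
  U = {38, 39, 40, 41}, X ∖ U = ∅ — both open, so U is clopen.
Nontrivial clopen(s) exist: e.g. {40}. So (X, τ) is disconnected.
Compute connected components by grouping points that agree on all clopens:
  component: {40}
  component: {38, 39, 41}


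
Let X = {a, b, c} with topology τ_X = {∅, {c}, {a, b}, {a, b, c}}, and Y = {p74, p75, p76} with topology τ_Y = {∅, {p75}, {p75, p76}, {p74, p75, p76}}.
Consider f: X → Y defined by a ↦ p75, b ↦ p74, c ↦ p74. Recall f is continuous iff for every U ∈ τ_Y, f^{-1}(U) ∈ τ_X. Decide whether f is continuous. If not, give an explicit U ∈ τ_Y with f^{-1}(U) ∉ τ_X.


f is NOT continuous.

Compute f^{-1}(U) for each U ∈ τ_Y:
  U = ∅: f^{-1}(U) = ∅ ∈ τ_X ✓.
  U = {p75}: f^{-1}(U) = {a} ∉ τ_X ✗.
  U = {p75, p76}: f^{-1}(U) = {a} ∉ τ_X ✗.
  U = {p74, p75, p76}: f^{-1}(U) = {a, b, c} ∈ τ_X ✓.
Found U = {p75} with f^{-1}(U) = {a} not in τ_X. Therefore f is NOT continuous.


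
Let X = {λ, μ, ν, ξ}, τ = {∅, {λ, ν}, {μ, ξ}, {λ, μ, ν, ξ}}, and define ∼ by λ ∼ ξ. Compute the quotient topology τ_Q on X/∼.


X/∼ = {[λ=ξ], [μ], [ν]}; |τ_Q| = 2.

Equivalence classes: [λ=ξ], [μ], [ν].
Quotient map π: X → X/∼ sends λ ↦ [λ=ξ], μ ↦ [μ], ν ↦ [ν], ξ ↦ [λ=ξ].
For each subset V ⊆ X/∼, compute π^{-1}(V) ⊆ X and check whether π^{-1}(V) ∈ τ. V is open in τ_Q iff π^{-1}(V) ∈ τ.
  V = {}: π^{-1}(V) = ∅ ∈ τ ✓.
  V = {[λ=ξ]}: π^{-1}(V) = {λ, ξ} ∉ τ ✗.
  V = {[μ]}: π^{-1}(V) = {μ} ∉ τ ✗.
  V = {[λ=ξ], [μ]}: π^{-1}(V) = {λ, μ, ξ} ∉ τ ✗.
  V = {[ν]}: π^{-1}(V) = {ν} ∉ τ ✗.
  V = {[λ=ξ], [ν]}: π^{-1}(V) = {λ, ν, ξ} ∉ τ ✗.
  V = {[μ], [ν]}: π^{-1}(V) = {μ, ν} ∉ τ ✗.
  V = {[λ=ξ], [μ], [ν]}: π^{-1}(V) = {λ, μ, ν, ξ} ∈ τ ✓.
Open sets in the quotient: τ_Q = {{}, {[λ=ξ], [μ], [ν]}} (2 elements).


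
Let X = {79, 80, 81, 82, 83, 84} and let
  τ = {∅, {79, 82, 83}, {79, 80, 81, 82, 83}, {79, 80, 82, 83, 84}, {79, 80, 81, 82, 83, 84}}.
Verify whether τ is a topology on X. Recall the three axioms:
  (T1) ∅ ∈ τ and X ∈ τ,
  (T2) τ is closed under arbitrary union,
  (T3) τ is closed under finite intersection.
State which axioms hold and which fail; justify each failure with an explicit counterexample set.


τ is NOT a topology on X.

Axiom (T1): ∅ ∈ τ? Yes; X ∈ τ? Yes.
Axiom (T2/T3): check pairwise unions and intersections of members of τ.
Counterexample for (T3): {79, 80, 81, 82, 83} ∩ {79, 80, 82, 83, 84} = {79, 80, 82, 83} ∉ τ. Therefore τ is NOT a topology.


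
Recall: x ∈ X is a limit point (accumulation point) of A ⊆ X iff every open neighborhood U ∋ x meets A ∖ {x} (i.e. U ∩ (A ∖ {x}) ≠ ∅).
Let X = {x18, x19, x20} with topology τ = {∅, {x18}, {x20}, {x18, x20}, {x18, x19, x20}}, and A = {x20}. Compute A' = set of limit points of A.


A' = {x19}

For each x ∈ X, list the open sets U ∈ τ with x ∈ U, then check whether U ∩ (A ∖ {x}) ≠ ∅ for every such U.
  x = x18: open {x18} ∋ x has {x18} ∩ (A ∖ {x18}) = ∅, so x is NOT a limit point.
  x = x19: opens ∋ x are {x18, x19, x20}; each meets A ∖ {x19}, so x IS a limit point.
  x = x20: open {x20} ∋ x has {x20} ∩ (A ∖ {x20}) = ∅, so x is NOT a limit point.
Collecting: A' = {x19}.


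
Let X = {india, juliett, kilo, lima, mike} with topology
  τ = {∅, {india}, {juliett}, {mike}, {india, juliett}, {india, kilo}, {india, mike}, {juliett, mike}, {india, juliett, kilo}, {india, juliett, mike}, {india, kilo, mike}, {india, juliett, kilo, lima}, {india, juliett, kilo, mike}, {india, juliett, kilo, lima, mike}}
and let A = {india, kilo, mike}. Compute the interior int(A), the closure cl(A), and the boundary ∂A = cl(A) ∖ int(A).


int(A) = {india, kilo, mike}, cl(A) = {india, kilo, lima, mike}, ∂A = {lima}.

Closed sets in (X, τ) are complements of opens:
  closed(X, τ) = {∅, {lima}, {mike}, {juliett, lima}, {kilo, lima}, {lima, mike}, {india, kilo, lima}, {juliett, kilo, lima}, {juliett, lima, mike}, {kilo, lima, mike}, {india, juliett, kilo, lima}, {india, kilo, lima, mike}, {juliett, kilo, lima, mike}, {india, juliett, kilo, lima, mike}}.
int(A) = ⋃ {U ∈ τ : U ⊆ A}. Opens contained in A: ∅, {india}, {mike}, {india, kilo}, {india, mike}, {india, kilo, mike}.
Taking the union of these: int(A) = {india, kilo, mike}.
cl(A) = ⋂ {C closed : A ⊆ C}. Closed sets containing A: {india, kilo, lima, mike}, {india, juliett, kilo, lima, mike}.
Intersecting these: cl(A) = {india, kilo, lima, mike}.
∂A = cl(A) ∖ int(A) = {india, kilo, lima, mike} ∖ {india, kilo, mike} = {lima}.


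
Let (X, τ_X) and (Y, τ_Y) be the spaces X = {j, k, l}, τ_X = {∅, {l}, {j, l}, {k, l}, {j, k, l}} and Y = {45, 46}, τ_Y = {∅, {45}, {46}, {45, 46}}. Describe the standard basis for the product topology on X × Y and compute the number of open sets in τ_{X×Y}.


Basis B = {∅ × ∅, {l} × {45}, {l} × {46}, {j, l} × {45}, {j, l} × {46}, {k, l} × {45}, {k, l} × {46}, {l} × {45, 46}, {j, k, l} × {45}, {j, k, l} × {46}, {j, l} × {45, 46}, {k, l} × {45, 46}, {j, k, l} × {45, 46}}; |τ_{X×Y}| = 25.

Enumerate products U × V with U ∈ τ_X, V ∈ τ_Y (deduplicated):
  ∅ × ∅ = {} (∅)
  {l} × {45} = {(l,45)}
  {l} × {46} = {(l,46)}
  {j, l} × {45} = {(j,45), (l,45)}
  {j, l} × {46} = {(j,46), (l,46)}
  {k, l} × {45} = {(k,45), (l,45)}
  {k, l} × {46} = {(k,46), (l,46)}
  {l} × {45, 46} = {(l,45), (l,46)}
  {j, k, l} × {45} = {(j,45), (k,45), (l,45)}
  {j, k, l} × {46} = {(j,46), (k,46), (l,46)}
  {j, l} × {45, 46} = {(j,45), (j,46), (l,45), (l,46)}
  {k, l} × {45, 46} = {(k,45), (k,46), (l,45), (l,46)}
  {j, k, l} × {45, 46} = {(j,45), (j,46), (k,45), (k,46), (l,45), (l,46)}
These 13 distinct sets form the basis B.
Close under arbitrary unions to get τ_{X×Y}; counting gives |τ_{X×Y}| = 25.


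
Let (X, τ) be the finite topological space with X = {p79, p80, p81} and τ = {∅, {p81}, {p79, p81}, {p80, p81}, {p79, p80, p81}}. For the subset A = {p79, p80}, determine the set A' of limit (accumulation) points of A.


A' = ∅

For each x ∈ X, list the open sets U ∈ τ with x ∈ U, then check whether U ∩ (A ∖ {x}) ≠ ∅ for every such U.
  x = p79: open {p79, p81} ∋ x has {p79, p81} ∩ (A ∖ {p79}) = ∅, so x is NOT a limit point.
  x = p80: open {p80, p81} ∋ x has {p80, p81} ∩ (A ∖ {p80}) = ∅, so x is NOT a limit point.
  x = p81: open {p81} ∋ x has {p81} ∩ (A ∖ {p81}) = ∅, so x is NOT a limit point.
Collecting: A' = ∅.
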